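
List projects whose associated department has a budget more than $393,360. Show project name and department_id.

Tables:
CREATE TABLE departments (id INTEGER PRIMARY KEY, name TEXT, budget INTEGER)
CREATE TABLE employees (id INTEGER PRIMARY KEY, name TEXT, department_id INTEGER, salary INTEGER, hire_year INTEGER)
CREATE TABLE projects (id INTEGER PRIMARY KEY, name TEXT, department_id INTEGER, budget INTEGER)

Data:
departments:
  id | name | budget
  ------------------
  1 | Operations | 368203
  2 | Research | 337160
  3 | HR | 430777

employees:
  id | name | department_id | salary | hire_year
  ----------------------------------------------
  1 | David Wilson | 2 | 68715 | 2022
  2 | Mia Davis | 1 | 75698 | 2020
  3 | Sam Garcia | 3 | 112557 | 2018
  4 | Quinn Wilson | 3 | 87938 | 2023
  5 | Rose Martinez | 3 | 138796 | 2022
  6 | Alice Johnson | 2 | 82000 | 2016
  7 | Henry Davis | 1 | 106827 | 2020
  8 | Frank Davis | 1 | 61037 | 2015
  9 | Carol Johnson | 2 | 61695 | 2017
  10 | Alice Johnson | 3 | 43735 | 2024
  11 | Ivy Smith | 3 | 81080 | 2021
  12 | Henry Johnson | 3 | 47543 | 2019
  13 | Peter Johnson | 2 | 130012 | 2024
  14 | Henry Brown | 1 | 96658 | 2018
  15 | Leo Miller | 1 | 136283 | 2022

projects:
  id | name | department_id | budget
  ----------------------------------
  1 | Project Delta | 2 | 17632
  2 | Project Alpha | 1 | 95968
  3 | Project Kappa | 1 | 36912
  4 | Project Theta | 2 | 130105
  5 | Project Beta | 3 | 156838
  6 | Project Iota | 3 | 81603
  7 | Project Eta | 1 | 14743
SELECT name, department_id FROM projects WHERE department_id IN (SELECT id FROM departments WHERE budget > 393360)

Execution result:
name | department_id
Project Beta | 3
Project Iota | 3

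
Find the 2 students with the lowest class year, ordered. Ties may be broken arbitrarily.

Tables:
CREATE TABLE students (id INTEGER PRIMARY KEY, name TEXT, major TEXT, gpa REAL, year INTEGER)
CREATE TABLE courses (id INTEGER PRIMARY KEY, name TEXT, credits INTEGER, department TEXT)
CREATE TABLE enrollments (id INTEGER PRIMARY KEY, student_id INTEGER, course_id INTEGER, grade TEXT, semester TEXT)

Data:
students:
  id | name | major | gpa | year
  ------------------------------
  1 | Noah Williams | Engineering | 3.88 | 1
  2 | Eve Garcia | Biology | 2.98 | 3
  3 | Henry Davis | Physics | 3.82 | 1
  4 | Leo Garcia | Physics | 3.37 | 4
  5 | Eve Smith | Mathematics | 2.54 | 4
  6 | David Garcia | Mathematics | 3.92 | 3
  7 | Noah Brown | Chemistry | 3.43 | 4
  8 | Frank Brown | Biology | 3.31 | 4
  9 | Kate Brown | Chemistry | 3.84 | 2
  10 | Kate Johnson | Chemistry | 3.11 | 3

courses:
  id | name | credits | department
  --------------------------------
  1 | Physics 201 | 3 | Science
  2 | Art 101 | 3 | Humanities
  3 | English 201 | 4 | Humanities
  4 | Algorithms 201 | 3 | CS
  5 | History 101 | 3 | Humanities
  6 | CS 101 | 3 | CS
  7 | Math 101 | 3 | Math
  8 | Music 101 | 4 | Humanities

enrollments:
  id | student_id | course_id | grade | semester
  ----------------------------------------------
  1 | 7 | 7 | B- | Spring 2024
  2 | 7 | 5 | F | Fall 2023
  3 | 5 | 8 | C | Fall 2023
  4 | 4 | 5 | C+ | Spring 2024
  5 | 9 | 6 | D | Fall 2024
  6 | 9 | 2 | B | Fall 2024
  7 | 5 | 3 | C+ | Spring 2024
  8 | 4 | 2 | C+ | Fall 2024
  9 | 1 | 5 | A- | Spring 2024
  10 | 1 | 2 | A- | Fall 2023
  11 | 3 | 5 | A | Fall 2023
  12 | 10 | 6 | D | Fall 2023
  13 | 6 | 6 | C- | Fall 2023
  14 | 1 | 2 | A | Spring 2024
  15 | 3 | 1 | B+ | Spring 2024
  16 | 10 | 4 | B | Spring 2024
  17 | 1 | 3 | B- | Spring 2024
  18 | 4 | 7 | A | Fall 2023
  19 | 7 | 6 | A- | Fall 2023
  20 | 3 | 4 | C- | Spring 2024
SELECT name, year FROM students ORDER BY year ASC LIMIT 2

Execution result:
name | year
Noah Williams | 1
Henry Davis | 1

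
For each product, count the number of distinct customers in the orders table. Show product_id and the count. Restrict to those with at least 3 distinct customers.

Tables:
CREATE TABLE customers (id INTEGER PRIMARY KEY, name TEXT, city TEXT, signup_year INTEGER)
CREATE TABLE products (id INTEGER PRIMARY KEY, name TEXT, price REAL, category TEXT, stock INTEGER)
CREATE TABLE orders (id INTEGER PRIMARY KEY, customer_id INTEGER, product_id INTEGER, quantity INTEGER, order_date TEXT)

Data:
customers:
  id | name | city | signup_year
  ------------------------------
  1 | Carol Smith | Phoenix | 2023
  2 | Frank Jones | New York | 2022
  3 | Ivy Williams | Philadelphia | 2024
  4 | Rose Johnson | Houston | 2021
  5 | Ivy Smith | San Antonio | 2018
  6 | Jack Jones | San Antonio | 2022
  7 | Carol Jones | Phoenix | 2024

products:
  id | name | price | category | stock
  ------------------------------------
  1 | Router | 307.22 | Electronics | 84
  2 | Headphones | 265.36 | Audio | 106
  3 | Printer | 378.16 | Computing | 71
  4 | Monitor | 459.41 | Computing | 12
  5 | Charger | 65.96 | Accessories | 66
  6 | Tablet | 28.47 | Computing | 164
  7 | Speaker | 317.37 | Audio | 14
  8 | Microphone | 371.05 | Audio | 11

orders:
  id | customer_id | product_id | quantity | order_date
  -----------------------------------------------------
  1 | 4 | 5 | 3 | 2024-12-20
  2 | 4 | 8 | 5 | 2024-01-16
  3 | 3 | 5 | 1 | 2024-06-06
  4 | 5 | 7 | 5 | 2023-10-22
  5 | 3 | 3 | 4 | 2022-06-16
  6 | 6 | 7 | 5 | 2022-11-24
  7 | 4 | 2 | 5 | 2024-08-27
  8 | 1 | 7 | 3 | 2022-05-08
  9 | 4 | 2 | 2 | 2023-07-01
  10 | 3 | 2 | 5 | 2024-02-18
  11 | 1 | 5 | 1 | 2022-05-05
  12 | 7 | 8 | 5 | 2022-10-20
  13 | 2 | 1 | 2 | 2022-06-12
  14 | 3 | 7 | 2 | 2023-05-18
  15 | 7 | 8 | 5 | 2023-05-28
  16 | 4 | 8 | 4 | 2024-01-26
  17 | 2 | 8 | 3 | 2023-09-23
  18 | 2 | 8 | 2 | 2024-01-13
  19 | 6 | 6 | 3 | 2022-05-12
SELECT product_id, COUNT(DISTINCT customer_id) AS distinct_customer_count FROM orders GROUP BY product_id HAVING COUNT(DISTINCT customer_id) >= 3

Execution result:
product_id | distinct_customer_count
5 | 3
7 | 4
8 | 3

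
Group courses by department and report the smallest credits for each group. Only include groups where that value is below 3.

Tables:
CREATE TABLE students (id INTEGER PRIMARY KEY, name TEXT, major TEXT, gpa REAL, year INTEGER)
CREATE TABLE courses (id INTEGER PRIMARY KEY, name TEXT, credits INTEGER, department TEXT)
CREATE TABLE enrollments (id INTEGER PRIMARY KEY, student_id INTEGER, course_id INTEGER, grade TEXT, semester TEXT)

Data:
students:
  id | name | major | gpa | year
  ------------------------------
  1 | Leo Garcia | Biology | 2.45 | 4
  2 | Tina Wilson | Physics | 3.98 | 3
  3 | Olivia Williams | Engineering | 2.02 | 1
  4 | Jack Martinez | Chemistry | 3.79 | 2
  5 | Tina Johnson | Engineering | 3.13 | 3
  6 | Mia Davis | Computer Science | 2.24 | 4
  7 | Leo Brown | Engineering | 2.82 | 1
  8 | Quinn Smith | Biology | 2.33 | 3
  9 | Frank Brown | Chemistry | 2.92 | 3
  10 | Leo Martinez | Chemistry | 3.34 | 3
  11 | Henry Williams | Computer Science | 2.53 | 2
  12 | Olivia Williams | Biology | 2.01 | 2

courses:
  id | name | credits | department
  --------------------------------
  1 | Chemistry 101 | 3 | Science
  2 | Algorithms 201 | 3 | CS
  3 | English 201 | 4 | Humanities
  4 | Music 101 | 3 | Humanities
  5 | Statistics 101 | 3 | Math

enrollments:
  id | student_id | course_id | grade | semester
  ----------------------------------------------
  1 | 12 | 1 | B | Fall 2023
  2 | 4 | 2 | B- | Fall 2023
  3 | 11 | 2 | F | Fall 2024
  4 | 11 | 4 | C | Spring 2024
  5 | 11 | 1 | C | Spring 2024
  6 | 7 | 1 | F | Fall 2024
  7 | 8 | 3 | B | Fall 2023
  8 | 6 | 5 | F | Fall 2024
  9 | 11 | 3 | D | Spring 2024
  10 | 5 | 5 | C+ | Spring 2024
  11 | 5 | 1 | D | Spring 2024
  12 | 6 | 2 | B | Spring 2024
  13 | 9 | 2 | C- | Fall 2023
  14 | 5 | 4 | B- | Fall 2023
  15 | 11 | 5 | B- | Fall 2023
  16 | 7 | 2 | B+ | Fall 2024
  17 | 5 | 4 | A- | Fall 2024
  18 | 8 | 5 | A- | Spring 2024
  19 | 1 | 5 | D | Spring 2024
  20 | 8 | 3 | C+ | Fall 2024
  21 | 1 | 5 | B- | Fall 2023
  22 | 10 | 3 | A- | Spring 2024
SELECT department, MIN(credits) AS min_credits FROM courses GROUP BY department HAVING MIN(credits) < 3

Execution result:
(no rows)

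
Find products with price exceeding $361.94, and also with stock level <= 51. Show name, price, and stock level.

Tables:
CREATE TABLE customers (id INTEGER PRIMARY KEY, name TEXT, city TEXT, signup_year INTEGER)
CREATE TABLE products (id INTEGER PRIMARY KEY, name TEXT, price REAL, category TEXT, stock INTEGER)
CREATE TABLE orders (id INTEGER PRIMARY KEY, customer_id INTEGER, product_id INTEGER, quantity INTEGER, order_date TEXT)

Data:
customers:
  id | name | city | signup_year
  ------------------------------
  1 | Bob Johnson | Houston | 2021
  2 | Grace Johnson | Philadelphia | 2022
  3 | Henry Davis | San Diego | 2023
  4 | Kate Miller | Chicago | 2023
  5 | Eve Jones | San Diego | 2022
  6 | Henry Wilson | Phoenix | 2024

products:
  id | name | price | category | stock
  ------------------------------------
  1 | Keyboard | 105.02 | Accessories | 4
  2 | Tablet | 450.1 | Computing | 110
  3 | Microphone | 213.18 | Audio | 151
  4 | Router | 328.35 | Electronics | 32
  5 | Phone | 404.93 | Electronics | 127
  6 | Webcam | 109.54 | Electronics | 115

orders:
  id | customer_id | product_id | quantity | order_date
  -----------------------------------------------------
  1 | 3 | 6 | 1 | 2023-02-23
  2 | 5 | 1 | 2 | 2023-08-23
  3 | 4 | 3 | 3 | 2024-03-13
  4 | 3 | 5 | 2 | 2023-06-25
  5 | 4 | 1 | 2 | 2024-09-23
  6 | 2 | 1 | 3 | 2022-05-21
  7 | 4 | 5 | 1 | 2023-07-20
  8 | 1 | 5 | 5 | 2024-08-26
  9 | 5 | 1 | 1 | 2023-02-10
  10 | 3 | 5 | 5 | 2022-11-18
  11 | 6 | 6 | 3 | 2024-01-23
SELECT name, price, stock FROM products WHERE price > 361.94 AND stock <= 51

Execution result:
(no rows)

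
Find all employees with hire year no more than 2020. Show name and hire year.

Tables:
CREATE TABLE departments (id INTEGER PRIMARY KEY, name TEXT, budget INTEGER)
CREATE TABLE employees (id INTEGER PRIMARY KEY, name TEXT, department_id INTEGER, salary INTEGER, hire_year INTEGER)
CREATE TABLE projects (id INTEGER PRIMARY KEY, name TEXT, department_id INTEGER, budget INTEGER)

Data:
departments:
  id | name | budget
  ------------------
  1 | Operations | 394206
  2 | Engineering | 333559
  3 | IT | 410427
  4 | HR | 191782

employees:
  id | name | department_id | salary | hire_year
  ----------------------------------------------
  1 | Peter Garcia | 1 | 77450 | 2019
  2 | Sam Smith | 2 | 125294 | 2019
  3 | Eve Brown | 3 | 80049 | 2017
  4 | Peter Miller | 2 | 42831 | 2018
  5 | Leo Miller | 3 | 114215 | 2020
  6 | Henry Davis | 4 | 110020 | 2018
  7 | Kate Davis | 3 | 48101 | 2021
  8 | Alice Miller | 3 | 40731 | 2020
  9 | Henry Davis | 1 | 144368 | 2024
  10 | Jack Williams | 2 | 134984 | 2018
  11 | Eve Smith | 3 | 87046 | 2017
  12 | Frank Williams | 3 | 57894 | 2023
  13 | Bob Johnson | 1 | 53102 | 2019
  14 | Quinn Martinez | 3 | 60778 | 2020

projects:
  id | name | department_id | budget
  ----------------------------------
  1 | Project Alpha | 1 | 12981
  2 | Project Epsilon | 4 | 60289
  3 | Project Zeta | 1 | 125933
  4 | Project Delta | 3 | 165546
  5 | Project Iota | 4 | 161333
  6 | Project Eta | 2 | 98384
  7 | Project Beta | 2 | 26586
SELECT name, hire_year FROM employees WHERE hire_year <= 2020

Execution result:
name | hire_year
Peter Garcia | 2019
Sam Smith | 2019
Eve Brown | 2017
Peter Miller | 2018
Leo Miller | 2020
Henry Davis | 2018
Alice Miller | 2020
Jack Williams | 2018
Eve Smith | 2017
Bob Johnson | 2019
Quinn Martinez | 2020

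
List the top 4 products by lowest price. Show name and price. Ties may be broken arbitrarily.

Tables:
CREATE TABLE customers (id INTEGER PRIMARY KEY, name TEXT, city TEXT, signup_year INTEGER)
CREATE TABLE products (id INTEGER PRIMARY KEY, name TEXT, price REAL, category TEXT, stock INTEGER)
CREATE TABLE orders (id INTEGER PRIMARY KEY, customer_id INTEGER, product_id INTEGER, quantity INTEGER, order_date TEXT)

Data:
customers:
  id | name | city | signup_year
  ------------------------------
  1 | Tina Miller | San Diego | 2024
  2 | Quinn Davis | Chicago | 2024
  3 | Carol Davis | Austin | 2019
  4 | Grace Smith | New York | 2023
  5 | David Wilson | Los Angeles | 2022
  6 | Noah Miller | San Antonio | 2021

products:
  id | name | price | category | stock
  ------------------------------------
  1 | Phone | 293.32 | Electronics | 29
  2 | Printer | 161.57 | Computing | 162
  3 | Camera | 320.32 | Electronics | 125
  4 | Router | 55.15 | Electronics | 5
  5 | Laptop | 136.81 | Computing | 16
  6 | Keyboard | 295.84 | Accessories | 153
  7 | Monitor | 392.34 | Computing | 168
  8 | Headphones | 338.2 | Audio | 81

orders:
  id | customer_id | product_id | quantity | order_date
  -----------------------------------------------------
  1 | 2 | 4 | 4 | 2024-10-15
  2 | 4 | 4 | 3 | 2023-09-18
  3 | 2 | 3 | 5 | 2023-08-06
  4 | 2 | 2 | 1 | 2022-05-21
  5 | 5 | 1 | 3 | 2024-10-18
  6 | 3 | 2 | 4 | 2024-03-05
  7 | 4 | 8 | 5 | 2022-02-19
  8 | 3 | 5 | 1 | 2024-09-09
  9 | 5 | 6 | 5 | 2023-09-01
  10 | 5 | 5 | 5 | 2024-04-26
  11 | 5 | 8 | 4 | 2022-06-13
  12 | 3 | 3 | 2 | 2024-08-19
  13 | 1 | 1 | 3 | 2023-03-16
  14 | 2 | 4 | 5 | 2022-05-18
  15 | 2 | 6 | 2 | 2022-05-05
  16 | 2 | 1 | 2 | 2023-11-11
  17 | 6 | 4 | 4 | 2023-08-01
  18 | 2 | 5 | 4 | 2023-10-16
SELECT name, price FROM products ORDER BY price ASC LIMIT 4

Execution result:
name | price
Router | 55.15
Laptop | 136.81
Printer | 161.57
Phone | 293.32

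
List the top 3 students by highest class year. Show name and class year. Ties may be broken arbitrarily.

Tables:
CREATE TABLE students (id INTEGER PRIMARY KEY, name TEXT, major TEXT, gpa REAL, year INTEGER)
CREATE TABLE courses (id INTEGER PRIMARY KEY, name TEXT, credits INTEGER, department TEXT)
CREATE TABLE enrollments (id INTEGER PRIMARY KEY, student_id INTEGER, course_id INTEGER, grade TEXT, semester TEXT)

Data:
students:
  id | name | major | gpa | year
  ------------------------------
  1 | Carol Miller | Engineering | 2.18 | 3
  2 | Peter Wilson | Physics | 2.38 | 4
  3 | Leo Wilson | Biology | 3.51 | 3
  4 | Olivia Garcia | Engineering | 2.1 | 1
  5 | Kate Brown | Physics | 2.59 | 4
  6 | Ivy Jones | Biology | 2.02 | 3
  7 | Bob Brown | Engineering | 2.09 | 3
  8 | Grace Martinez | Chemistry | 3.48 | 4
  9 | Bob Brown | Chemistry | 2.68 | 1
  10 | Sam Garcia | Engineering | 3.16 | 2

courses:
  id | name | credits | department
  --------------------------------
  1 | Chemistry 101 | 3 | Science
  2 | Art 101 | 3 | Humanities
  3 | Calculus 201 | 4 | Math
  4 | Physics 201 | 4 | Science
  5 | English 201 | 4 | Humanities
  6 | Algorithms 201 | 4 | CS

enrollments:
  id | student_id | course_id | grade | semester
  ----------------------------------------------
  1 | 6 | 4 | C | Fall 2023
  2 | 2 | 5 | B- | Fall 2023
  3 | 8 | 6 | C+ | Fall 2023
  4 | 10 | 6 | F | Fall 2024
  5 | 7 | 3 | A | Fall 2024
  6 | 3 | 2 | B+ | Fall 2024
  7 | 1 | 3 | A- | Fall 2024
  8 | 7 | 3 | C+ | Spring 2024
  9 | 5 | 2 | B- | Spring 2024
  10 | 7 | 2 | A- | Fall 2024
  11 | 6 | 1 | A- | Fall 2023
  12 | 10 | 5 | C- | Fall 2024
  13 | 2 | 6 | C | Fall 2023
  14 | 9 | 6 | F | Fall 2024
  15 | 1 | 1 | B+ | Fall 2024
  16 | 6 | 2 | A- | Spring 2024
SELECT name, year FROM students ORDER BY year DESC LIMIT 3

Execution result:
name | year
Peter Wilson | 4
Kate Brown | 4
Grace Martinez | 4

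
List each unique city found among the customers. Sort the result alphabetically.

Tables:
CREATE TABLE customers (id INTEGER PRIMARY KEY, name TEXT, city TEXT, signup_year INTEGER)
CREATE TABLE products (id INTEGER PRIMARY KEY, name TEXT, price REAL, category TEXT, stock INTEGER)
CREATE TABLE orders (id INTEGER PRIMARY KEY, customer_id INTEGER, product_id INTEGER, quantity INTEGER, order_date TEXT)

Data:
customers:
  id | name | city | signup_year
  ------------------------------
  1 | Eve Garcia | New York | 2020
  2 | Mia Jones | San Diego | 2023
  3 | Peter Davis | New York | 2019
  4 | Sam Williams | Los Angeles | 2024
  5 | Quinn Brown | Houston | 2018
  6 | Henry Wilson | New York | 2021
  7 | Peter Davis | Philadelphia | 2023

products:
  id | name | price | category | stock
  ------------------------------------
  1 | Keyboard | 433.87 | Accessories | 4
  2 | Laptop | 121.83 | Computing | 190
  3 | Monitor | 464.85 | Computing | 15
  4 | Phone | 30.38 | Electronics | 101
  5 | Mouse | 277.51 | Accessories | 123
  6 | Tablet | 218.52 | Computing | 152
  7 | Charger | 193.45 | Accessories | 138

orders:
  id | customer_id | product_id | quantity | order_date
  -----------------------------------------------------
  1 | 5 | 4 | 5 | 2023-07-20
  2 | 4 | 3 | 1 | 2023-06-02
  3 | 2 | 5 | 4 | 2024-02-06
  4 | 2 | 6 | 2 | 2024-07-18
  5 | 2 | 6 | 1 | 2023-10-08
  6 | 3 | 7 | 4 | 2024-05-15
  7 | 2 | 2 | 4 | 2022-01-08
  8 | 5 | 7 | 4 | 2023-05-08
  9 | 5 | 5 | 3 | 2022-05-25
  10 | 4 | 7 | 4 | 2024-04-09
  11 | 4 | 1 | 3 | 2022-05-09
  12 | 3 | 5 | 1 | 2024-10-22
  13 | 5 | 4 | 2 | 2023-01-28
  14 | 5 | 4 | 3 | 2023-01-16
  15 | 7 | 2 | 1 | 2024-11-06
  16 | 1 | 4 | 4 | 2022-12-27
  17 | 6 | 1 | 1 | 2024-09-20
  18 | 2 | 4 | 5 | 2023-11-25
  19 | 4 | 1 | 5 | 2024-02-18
SELECT DISTINCT city FROM customers ORDER BY city

Execution result:
city
Houston
Los Angeles
New York
Philadelphia
San Diego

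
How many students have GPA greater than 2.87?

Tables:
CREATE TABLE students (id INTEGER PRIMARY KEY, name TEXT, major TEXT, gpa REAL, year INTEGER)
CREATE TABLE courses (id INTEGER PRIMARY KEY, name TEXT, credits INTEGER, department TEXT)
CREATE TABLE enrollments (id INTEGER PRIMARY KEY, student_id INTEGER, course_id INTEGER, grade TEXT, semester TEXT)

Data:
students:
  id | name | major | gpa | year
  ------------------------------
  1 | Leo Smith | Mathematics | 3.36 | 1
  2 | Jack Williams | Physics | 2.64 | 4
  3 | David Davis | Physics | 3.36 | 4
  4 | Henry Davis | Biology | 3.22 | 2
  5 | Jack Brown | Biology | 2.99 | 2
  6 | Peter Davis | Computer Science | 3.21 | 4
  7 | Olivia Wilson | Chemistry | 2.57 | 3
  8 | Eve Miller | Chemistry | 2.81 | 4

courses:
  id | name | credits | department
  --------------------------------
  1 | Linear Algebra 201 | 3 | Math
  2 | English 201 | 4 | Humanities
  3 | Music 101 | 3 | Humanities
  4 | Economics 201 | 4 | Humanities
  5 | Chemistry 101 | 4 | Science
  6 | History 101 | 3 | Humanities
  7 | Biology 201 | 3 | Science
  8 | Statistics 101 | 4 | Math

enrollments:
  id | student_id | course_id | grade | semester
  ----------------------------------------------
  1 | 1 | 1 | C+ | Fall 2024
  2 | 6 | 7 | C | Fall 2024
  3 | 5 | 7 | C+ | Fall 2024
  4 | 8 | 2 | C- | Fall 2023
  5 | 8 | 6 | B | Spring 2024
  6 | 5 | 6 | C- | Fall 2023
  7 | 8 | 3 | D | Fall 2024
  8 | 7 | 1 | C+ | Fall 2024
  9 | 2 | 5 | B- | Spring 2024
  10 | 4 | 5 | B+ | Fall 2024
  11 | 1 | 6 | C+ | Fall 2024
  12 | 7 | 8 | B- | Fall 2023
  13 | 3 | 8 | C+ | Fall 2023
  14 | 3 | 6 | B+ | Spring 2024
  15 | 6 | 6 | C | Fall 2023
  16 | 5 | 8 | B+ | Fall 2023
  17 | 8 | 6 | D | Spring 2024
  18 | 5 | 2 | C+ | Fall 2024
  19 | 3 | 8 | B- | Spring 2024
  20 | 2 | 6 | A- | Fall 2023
SELECT COUNT(*) FROM students WHERE gpa > 2.87

Execution result:
5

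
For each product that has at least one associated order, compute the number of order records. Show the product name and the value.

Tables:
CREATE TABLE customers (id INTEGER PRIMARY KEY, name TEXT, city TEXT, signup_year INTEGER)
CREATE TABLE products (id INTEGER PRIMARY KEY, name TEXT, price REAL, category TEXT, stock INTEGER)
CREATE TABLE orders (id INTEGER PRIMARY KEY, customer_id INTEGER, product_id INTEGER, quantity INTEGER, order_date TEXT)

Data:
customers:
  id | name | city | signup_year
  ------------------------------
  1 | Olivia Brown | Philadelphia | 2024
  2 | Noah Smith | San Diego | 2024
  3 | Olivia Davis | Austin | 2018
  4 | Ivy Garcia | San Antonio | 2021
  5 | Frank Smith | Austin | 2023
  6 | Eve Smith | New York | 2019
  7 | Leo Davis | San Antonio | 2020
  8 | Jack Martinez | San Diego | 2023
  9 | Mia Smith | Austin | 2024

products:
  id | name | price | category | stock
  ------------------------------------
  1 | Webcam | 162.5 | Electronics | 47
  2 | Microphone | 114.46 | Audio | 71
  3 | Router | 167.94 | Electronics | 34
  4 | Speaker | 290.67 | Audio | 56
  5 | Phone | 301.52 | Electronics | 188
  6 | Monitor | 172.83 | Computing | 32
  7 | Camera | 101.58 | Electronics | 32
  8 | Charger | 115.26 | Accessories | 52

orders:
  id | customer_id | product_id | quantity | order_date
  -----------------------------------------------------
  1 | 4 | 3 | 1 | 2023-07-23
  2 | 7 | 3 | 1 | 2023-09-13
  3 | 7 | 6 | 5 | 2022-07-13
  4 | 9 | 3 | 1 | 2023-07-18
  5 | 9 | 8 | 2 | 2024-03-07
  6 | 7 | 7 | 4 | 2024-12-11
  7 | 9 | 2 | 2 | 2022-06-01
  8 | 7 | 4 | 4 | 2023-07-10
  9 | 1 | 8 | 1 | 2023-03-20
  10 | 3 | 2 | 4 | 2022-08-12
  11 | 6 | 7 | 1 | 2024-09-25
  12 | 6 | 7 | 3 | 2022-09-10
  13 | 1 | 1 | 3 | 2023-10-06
SELECT p.name, COUNT(*) AS n FROM orders c JOIN products p ON c.product_id = p.id GROUP BY p.id, p.name

Execution result:
name | n
Webcam | 1
Microphone | 2
Router | 3
Speaker | 1
Monitor | 1
Camera | 3
Charger | 2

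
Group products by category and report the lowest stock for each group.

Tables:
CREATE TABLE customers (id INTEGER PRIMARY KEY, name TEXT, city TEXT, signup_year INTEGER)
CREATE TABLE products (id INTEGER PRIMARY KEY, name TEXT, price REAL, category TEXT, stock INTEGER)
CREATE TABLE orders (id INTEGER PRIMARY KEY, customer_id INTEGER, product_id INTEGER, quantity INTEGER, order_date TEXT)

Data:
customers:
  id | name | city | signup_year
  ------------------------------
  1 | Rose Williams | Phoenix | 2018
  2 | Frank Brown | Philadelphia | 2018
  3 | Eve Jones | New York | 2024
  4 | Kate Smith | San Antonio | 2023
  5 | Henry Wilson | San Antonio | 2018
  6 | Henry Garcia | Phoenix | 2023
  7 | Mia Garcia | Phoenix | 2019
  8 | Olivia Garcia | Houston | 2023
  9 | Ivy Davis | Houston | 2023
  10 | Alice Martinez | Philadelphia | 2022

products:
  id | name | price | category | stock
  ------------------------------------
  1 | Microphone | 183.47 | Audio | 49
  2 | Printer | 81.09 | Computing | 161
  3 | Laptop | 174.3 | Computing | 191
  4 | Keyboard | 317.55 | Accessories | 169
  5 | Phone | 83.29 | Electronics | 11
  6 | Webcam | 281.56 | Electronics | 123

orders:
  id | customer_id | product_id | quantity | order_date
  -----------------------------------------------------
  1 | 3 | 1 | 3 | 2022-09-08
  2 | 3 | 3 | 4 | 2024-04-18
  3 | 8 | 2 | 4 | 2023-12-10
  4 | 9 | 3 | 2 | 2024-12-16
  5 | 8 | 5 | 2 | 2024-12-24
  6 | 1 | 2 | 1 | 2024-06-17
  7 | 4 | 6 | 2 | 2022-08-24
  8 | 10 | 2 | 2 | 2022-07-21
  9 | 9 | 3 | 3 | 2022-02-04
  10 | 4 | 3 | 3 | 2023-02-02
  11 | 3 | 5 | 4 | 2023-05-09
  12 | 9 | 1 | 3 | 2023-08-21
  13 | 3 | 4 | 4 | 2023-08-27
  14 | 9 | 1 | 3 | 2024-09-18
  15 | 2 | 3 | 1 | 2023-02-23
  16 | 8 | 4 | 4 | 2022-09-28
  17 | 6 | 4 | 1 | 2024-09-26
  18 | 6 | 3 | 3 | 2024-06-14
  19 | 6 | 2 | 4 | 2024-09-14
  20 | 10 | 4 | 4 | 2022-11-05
SELECT category, MIN(stock) AS min_stock FROM products GROUP BY category

Execution result:
category | min_stock
Accessories | 169
Audio | 49
Computing | 161
Electronics | 11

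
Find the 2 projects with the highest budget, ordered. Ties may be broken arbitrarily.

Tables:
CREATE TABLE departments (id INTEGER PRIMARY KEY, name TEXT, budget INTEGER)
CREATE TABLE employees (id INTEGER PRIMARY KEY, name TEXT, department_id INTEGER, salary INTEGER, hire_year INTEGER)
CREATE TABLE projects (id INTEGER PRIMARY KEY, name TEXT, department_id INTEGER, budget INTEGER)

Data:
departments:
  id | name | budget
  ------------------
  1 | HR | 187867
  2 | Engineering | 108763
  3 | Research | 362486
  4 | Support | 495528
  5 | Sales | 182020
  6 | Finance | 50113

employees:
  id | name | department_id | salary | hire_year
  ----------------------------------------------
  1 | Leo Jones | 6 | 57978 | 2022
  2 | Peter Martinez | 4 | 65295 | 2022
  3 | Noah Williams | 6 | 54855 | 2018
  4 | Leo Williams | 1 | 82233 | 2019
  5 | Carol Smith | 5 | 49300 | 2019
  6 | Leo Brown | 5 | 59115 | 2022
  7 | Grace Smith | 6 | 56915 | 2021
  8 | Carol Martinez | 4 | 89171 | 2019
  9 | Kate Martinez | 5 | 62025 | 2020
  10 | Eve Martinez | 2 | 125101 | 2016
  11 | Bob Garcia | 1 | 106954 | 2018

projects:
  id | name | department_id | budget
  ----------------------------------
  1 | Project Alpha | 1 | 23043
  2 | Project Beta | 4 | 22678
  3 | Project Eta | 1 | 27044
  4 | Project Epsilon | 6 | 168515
SELECT name, budget FROM projects ORDER BY budget DESC LIMIT 2

Execution result:
name | budget
Project Epsilon | 168515
Project Eta | 27044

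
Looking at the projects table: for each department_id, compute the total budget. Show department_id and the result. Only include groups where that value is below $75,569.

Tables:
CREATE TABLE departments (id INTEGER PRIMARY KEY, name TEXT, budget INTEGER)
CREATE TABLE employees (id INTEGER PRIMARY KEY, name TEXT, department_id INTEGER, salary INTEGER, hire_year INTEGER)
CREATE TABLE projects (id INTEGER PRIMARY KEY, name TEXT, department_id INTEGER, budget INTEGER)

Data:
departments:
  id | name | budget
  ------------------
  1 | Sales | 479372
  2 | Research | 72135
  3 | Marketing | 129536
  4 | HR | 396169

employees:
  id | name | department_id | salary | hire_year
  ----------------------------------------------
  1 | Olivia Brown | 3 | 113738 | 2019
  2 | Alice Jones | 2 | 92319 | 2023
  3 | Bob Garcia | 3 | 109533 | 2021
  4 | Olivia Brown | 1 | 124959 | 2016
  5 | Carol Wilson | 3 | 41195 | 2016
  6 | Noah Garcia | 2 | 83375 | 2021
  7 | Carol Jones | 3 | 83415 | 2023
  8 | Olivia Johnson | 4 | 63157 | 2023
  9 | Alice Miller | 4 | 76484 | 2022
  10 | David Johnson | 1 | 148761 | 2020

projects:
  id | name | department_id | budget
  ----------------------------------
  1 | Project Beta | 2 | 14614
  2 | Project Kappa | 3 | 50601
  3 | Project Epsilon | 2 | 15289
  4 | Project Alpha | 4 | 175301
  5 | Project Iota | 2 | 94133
SELECT department_id, SUM(budget) AS sum_budget FROM projects GROUP BY department_id HAVING SUM(budget) < 75569

Execution result:
department_id | sum_budget
3 | 50601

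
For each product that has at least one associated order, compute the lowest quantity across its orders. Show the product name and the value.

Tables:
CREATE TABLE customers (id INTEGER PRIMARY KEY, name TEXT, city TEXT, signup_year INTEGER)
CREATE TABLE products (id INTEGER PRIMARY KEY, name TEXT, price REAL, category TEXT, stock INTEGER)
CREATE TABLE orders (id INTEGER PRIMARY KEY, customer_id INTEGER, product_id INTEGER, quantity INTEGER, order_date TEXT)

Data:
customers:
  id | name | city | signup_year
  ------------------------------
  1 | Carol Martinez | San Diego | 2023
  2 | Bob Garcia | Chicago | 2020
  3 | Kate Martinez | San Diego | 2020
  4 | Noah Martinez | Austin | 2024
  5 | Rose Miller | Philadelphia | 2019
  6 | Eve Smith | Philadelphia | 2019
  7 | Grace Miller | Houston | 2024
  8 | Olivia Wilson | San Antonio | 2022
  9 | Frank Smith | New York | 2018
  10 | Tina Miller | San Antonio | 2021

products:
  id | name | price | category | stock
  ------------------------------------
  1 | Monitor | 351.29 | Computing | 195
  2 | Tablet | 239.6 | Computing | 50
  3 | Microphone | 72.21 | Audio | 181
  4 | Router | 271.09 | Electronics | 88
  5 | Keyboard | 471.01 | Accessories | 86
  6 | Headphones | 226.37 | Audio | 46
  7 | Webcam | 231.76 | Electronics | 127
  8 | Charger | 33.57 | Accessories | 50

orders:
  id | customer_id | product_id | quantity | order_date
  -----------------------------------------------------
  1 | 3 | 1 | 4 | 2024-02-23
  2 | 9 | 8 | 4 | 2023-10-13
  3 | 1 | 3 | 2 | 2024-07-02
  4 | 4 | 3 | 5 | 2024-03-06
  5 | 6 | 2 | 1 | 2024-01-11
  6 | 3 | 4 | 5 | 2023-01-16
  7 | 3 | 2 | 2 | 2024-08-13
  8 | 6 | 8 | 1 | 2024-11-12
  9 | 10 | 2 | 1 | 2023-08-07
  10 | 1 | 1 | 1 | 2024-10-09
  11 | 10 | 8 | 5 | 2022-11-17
SELECT p.name, MIN(c.quantity) AS min_quantity FROM orders c JOIN products p ON c.product_id = p.id GROUP BY p.id, p.name

Execution result:
name | min_quantity
Monitor | 1
Tablet | 1
Microphone | 2
Router | 5
Charger | 1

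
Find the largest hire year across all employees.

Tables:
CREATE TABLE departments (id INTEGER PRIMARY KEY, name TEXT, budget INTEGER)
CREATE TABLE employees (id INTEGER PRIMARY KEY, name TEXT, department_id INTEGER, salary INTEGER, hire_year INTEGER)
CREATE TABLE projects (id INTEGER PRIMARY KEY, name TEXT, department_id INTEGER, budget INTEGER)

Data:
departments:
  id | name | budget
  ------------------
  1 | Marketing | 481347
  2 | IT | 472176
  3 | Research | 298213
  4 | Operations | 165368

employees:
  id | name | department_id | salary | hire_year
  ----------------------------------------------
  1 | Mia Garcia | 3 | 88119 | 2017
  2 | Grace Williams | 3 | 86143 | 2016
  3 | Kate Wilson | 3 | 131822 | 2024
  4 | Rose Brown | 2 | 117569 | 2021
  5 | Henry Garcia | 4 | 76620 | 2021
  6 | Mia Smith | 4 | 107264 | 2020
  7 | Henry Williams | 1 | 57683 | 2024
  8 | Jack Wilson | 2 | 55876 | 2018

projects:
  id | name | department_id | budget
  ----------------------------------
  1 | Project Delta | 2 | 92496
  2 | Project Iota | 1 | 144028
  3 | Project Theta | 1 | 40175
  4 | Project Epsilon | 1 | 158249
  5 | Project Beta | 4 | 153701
SELECT MAX(hire_year) FROM employees

Execution result:
2024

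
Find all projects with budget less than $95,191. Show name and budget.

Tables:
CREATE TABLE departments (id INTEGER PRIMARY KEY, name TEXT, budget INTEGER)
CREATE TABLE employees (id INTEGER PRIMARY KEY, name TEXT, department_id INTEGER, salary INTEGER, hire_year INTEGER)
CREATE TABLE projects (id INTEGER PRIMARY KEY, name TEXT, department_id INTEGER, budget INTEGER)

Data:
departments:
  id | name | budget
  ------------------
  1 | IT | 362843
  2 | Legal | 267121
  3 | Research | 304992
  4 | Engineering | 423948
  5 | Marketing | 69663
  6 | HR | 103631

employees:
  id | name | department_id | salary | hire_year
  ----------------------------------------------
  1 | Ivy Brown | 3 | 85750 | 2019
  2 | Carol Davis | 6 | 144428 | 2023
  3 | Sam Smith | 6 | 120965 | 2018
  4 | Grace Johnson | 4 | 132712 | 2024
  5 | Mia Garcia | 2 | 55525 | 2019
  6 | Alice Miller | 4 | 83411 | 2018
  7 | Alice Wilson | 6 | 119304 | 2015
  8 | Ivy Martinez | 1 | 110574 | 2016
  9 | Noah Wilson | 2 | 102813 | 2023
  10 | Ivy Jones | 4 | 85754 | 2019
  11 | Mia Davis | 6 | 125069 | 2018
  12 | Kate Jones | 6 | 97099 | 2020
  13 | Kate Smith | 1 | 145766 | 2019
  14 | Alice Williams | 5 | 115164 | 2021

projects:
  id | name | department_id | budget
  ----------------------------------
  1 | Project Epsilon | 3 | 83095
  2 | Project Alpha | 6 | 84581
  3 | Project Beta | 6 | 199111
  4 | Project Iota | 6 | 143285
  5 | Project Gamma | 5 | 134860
SELECT name, budget FROM projects WHERE budget < 95191

Execution result:
name | budget
Project Epsilon | 83095
Project Alpha | 84581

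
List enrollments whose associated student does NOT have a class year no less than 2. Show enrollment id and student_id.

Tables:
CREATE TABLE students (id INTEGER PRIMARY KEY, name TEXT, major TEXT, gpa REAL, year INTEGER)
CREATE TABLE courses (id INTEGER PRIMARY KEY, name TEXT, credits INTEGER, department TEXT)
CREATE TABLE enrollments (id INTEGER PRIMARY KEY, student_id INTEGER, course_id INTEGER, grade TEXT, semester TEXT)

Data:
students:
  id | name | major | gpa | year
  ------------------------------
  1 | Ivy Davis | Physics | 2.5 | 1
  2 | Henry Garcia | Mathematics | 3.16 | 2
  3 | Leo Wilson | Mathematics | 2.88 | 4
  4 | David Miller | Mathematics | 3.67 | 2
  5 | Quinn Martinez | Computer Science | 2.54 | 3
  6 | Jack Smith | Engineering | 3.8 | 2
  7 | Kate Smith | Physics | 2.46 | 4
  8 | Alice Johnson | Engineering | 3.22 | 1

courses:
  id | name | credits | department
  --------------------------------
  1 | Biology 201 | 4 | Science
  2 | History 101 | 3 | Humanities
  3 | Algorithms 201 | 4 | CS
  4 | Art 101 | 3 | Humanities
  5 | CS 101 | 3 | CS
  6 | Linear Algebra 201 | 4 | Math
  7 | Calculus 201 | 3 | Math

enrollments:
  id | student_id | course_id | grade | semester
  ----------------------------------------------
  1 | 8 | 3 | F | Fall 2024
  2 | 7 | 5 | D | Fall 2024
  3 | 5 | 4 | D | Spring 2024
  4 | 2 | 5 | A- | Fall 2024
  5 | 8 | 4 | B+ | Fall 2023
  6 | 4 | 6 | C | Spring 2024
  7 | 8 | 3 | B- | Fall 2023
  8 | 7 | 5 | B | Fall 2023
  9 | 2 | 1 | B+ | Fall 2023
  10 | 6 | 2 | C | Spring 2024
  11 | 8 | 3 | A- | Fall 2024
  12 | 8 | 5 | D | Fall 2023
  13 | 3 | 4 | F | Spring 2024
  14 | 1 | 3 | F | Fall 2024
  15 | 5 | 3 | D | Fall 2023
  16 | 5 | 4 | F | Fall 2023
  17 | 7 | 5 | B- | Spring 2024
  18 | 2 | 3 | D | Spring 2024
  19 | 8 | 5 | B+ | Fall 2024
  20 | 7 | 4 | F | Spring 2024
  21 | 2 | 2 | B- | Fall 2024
SELECT id, student_id FROM enrollments WHERE student_id NOT IN (SELECT id FROM students WHERE year >= 2)

Execution result:
id | student_id
1 | 8
5 | 8
7 | 8
11 | 8
12 | 8
14 | 1
19 | 8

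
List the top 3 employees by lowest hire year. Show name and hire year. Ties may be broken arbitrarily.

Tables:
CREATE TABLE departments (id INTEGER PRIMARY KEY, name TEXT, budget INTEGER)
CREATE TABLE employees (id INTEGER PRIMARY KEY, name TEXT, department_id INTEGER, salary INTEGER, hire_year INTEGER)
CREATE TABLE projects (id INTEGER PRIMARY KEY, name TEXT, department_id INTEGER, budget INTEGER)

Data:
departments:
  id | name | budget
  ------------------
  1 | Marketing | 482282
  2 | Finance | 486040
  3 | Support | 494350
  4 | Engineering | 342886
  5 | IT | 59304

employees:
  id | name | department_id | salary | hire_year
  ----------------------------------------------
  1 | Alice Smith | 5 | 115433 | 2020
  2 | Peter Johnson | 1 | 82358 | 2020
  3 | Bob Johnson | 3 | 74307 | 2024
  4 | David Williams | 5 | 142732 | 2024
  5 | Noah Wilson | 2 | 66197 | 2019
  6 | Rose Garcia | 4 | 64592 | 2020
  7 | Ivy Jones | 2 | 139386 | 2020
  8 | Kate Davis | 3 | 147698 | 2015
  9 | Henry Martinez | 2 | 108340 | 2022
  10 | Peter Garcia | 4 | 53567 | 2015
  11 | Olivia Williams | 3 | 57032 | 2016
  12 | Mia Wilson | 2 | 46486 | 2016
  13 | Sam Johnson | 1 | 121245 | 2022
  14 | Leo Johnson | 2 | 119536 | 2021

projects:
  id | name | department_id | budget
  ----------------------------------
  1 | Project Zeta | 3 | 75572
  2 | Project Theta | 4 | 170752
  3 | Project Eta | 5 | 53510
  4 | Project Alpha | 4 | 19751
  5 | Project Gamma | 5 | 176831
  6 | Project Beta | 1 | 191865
SELECT name, hire_year FROM employees ORDER BY hire_year ASC LIMIT 3

Execution result:
name | hire_year
Kate Davis | 2015
Peter Garcia | 2015
Olivia Williams | 2016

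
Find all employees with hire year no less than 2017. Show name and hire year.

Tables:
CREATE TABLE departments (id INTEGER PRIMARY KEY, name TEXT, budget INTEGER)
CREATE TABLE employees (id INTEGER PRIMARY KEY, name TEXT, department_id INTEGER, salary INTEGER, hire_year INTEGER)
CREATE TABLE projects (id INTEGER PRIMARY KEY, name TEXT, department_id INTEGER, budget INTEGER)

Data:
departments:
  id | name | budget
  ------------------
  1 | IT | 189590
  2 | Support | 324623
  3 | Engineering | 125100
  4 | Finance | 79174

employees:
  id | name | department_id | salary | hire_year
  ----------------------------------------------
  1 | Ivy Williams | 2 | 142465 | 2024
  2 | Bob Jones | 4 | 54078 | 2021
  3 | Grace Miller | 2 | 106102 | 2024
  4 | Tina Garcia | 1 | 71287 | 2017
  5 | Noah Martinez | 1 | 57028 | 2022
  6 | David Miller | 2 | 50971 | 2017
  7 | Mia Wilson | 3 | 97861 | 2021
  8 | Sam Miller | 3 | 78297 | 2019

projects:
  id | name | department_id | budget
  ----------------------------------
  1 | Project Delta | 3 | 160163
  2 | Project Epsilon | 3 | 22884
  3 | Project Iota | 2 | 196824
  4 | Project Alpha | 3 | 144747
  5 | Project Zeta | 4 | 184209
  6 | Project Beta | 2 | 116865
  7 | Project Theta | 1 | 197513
SELECT name, hire_year FROM employees WHERE hire_year >= 2017

Execution result:
name | hire_year
Ivy Williams | 2024
Bob Jones | 2021
Grace Miller | 2024
Tina Garcia | 2017
Noah Martinez | 2022
David Miller | 2017
Mia Wilson | 2021
Sam Miller | 2019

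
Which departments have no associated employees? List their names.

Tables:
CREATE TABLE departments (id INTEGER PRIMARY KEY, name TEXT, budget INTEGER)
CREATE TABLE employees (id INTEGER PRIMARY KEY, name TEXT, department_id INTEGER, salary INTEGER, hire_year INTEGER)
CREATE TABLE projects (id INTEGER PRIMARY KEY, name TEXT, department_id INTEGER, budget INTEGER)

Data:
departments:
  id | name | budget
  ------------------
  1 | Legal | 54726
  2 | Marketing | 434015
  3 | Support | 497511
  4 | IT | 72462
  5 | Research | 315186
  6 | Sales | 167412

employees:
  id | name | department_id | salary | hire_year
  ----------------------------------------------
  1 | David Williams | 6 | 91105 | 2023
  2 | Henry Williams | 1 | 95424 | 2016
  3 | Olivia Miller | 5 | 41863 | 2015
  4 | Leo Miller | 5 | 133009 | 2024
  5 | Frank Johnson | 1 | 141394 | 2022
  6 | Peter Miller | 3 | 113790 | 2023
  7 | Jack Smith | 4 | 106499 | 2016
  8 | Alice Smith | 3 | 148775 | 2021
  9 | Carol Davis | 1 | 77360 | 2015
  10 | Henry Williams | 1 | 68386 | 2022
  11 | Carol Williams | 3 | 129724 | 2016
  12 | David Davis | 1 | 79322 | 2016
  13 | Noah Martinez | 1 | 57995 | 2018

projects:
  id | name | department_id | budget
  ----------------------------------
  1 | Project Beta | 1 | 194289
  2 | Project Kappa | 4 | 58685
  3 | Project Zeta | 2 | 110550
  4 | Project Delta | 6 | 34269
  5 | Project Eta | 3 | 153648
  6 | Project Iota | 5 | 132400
SELECT p.name FROM departments p LEFT JOIN employees c ON c.department_id = p.id WHERE c.id IS NULL

Execution result:
Marketing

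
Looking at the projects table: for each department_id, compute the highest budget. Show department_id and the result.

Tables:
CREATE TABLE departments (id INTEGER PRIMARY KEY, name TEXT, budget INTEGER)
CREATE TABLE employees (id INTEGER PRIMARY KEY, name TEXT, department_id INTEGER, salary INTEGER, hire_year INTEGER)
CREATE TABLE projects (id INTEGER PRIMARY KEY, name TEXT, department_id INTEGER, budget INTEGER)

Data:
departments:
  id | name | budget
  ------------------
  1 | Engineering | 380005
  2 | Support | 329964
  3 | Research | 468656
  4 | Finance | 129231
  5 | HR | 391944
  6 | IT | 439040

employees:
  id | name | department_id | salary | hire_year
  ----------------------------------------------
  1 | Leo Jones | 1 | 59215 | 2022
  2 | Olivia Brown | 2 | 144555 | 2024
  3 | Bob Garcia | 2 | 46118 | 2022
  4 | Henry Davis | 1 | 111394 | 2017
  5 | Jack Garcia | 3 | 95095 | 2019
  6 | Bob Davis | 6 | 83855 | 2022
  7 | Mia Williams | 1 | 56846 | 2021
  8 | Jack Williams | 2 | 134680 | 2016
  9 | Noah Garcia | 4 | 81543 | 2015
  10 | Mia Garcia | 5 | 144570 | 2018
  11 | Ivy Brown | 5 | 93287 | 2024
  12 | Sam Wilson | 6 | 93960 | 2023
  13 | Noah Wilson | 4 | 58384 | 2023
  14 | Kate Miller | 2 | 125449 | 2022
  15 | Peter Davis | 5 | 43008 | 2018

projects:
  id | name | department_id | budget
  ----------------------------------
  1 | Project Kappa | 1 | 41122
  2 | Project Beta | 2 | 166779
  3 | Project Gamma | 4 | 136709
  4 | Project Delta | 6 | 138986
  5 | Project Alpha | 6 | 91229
SELECT department_id, MAX(budget) AS max_budget FROM projects GROUP BY department_id

Execution result:
department_id | max_budget
1 | 41122
2 | 166779
4 | 136709
6 | 138986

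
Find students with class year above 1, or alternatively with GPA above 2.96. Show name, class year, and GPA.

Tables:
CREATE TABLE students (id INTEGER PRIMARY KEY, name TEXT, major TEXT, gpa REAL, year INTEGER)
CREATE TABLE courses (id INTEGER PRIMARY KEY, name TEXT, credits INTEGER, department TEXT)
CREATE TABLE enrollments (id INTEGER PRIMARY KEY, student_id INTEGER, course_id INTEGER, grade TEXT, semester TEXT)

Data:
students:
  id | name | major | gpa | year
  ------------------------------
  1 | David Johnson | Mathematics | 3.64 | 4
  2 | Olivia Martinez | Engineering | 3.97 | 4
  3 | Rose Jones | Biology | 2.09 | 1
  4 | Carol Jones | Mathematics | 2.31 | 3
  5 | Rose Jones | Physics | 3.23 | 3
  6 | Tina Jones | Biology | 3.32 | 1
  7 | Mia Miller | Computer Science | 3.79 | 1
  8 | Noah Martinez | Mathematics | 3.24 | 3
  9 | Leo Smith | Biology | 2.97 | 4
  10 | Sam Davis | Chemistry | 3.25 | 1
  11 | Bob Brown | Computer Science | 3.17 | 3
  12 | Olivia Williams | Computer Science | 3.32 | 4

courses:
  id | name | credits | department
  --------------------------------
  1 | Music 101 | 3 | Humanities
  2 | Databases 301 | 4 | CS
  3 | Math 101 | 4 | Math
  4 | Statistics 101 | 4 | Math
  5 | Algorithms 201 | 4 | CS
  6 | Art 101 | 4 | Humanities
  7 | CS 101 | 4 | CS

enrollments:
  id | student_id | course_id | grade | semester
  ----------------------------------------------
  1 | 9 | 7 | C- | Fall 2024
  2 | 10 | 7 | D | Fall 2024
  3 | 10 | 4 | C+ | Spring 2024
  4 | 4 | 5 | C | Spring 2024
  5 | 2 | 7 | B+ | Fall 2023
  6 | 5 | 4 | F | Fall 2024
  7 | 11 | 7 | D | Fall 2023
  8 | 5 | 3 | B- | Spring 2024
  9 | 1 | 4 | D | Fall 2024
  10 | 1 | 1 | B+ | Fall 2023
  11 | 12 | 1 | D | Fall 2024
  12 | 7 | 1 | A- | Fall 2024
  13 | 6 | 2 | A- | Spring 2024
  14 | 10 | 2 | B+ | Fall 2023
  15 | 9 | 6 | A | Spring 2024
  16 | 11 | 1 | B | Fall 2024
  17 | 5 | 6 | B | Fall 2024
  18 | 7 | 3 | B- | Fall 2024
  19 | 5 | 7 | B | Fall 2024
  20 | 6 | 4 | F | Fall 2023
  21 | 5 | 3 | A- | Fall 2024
SELECT name, year, gpa FROM students WHERE year > 1 OR gpa > 2.96

Execution result:
name | year | gpa
David Johnson | 4 | 3.64
Olivia Martinez | 4 | 3.97
Carol Jones | 3 | 2.31
Rose Jones | 3 | 3.23
Tina Jones | 1 | 3.32
Mia Miller | 1 | 3.79
Noah Martinez | 3 | 3.24
Leo Smith | 4 | 2.97
Sam Davis | 1 | 3.25
Bob Brown | 3 | 3.17
Olivia Williams | 4 | 3.32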